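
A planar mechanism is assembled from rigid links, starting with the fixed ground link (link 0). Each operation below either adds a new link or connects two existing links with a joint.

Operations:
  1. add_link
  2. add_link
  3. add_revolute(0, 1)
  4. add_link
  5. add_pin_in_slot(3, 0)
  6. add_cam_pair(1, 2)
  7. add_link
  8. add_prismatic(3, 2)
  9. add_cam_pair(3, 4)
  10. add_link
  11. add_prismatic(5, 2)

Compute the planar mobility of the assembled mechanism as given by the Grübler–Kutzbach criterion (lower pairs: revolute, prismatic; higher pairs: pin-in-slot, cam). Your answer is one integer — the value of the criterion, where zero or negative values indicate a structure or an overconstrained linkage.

M = 6

[1;0;0] (link 0 is ground)
L+ [2;0;0]
L+ [3;0;0]
R(0,1)∈J1 [3;1;0]
L+ [4;1;0]
PS(3,0)∈J2 [4;1;1]
C(1,2)∈J2 [4;1;2]
L+ [5;1;2]
P(3,2)∈J1 [5;2;2]
C(3,4)∈J2 [5;2;3]
L+ [6;2;3]
P(5,2)∈J1 [6;3;3]
mobility = 15 − 6 − 3 = 6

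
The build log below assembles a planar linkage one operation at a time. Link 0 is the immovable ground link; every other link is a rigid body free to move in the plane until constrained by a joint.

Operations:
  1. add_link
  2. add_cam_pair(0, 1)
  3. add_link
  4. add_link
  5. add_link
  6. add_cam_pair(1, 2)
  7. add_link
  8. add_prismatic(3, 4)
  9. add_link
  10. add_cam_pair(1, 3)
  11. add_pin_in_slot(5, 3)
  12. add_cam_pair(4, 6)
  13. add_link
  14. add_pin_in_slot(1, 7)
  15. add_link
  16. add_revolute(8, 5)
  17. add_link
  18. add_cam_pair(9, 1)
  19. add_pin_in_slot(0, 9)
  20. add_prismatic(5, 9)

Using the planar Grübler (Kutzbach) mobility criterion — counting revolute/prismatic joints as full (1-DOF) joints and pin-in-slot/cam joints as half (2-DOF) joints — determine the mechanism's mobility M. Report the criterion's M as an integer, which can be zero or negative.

L=1 J1=0 J2=0
add link → L=2 J1=0 J2=0
C@0,1 dof=2 J2 → L=2 J1=0 J2=1
add link → L=3 J1=0 J2=1
add link → L=4 J1=0 J2=1
add link → L=5 J1=0 J2=1
C@1,2 dof=2 J2 → L=5 J1=0 J2=2
add link → L=6 J1=0 J2=2
P@3,4 dof=1 J1 → L=6 J1=1 J2=2
add link → L=7 J1=1 J2=2
C@1,3 dof=2 J2 → L=7 J1=1 J2=3
PS@5,3 dof=2 J2 → L=7 J1=1 J2=4
C@4,6 dof=2 J2 → L=7 J1=1 J2=5
add link → L=8 J1=1 J2=5
PS@1,7 dof=2 J2 → L=8 J1=1 J2=6
add link → L=9 J1=1 J2=6
R@8,5 dof=1 J1 → L=9 J1=2 J2=6
add link → L=10 J1=2 J2=6
C@9,1 dof=2 J2 → L=10 J1=2 J2=7
PS@0,9 dof=2 J2 → L=10 J1=2 J2=8
P@5,9 dof=1 J1 → L=10 J1=3 J2=8
M=3(L−1)−2J1−J2=3·9−2·3−8=13

M = 13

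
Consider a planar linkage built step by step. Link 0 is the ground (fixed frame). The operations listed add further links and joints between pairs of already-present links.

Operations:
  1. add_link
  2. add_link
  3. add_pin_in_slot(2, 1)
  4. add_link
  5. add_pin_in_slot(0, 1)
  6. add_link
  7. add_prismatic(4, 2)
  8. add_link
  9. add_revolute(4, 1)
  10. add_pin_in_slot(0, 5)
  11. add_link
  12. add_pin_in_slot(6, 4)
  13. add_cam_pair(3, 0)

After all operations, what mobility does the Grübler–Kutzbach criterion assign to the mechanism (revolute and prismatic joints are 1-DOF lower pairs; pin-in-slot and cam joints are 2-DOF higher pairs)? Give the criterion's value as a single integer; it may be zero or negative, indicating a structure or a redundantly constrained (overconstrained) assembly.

M = 9

[1;0;0] (link 0 is ground)
L+ [2;0;0]
L+ [3;0;0]
PS(2,1)∈J2 [3;0;1]
L+ [4;0;1]
PS(0,1)∈J2 [4;0;2]
L+ [5;0;2]
P(4,2)∈J1 [5;1;2]
L+ [6;1;2]
R(4,1)∈J1 [6;2;2]
PS(0,5)∈J2 [6;2;3]
L+ [7;2;3]
PS(6,4)∈J2 [7;2;4]
C(3,0)∈J2 [7;2;5]
mobility = 18 − 4 − 5 = 9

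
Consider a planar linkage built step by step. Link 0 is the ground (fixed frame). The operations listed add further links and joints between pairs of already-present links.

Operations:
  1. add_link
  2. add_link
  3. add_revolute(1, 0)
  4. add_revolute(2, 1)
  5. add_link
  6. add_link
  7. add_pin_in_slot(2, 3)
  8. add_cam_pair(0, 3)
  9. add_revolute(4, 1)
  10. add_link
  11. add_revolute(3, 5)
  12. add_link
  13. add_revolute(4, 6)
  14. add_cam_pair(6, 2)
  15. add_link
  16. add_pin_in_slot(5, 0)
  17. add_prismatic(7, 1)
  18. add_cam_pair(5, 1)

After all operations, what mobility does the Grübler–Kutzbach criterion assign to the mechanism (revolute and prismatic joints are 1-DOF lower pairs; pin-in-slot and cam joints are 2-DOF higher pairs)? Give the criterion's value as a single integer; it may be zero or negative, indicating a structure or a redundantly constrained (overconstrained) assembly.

M = 4

link 0 = ground. State L|J1|J2 = 1|0|0
+link1  2|0|0
+link2  3|0|0
R(1,0) f=1→J1  3|1|0
R(2,1) f=1→J1  3|2|0
+link3  4|2|0
+link4  5|2|0
PS(2,3) f=2→J2  5|2|1
C(0,3) f=2→J2  5|2|2
R(4,1) f=1→J1  5|3|2
+link5  6|3|2
R(3,5) f=1→J1  6|4|2
+link6  7|4|2
R(4,6) f=1→J1  7|5|2
C(6,2) f=2→J2  7|5|3
+link7  8|5|3
PS(5,0) f=2→J2  8|5|4
P(7,1) f=1→J1  8|6|4
C(5,1) f=2→J2  8|6|5
M = 3(8−1)−2·6−5 = 21−12−5 = 4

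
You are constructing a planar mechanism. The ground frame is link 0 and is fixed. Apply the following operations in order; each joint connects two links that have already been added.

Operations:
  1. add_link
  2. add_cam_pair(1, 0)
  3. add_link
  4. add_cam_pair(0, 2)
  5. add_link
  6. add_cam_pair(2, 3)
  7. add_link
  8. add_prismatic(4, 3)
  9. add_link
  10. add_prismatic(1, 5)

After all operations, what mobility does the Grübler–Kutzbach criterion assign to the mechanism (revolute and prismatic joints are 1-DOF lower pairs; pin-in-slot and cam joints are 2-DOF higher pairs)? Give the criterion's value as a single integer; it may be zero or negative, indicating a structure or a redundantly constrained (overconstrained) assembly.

link 0 = ground. State L|J1|J2 = 1|0|0
+link1  2|0|0
C(1,0) f=2→J2  2|0|1
+link2  3|0|1
C(0,2) f=2→J2  3|0|2
+link3  4|0|2
C(2,3) f=2→J2  4|0|3
+link4  5|0|3
P(4,3) f=1→J1  5|1|3
+link5  6|1|3
P(1,5) f=1→J1  6|2|3
M = 3(6−1)−2·2−3 = 15−4−3 = 8

M = 8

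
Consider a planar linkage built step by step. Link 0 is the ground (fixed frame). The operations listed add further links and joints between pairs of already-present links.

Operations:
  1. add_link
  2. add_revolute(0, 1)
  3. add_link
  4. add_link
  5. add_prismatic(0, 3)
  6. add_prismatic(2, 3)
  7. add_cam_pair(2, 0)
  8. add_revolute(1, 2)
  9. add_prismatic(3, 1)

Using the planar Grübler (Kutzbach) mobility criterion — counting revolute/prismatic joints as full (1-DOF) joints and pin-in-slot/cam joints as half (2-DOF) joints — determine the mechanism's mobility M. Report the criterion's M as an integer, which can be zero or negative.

(L,J1,J2)=(1,0,0); link0 fixed
link1: (2,0,0)
R 0-1 [J1]: (2,1,0)
link2: (3,1,0)
link3: (4,1,0)
P 0-3 [J1]: (4,2,0)
P 2-3 [J1]: (4,3,0)
C 2-0 [J2]: (4,3,1)
R 1-2 [J1]: (4,4,1)
P 3-1 [J1]: (4,5,1)
Grübler: 3·3 − 2·5 − 1 = -2

M = -2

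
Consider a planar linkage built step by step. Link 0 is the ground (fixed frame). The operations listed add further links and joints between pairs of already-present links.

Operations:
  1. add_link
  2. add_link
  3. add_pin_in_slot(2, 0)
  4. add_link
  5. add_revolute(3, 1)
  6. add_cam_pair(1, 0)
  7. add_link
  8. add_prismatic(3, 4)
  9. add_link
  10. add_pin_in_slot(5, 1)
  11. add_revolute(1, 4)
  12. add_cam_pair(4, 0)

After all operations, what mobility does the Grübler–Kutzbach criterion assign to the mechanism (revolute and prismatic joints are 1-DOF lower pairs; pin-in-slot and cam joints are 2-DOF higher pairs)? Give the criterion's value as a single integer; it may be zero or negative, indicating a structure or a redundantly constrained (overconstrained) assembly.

M = 5

(L,J1,J2)=(1,0,0); link0 fixed
link1: (2,0,0)
link2: (3,0,0)
PS 2-0 [J2]: (3,0,1)
link3: (4,0,1)
R 3-1 [J1]: (4,1,1)
C 1-0 [J2]: (4,1,2)
link4: (5,1,2)
P 3-4 [J1]: (5,2,2)
link5: (6,2,2)
PS 5-1 [J2]: (6,2,3)
R 1-4 [J1]: (6,3,3)
C 4-0 [J2]: (6,3,4)
Grübler: 3·5 − 2·3 − 4 = 5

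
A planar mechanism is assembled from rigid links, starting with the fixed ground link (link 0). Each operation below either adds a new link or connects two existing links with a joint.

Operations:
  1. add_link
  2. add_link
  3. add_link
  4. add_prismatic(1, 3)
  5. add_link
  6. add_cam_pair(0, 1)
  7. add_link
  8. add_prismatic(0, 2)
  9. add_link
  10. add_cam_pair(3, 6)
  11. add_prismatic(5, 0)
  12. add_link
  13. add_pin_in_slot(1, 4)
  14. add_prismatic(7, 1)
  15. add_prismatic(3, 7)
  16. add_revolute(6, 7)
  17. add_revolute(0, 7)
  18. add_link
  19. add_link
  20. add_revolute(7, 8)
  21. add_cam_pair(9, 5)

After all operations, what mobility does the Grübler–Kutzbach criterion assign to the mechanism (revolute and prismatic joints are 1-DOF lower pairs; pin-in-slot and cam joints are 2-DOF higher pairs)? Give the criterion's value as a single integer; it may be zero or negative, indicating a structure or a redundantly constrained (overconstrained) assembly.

(L,J1,J2)=(1,0,0); link0 fixed
link1: (2,0,0)
link2: (3,0,0)
link3: (4,0,0)
P 1-3 [J1]: (4,1,0)
link4: (5,1,0)
C 0-1 [J2]: (5,1,1)
link5: (6,1,1)
P 0-2 [J1]: (6,2,1)
link6: (7,2,1)
C 3-6 [J2]: (7,2,2)
P 5-0 [J1]: (7,3,2)
link7: (8,3,2)
PS 1-4 [J2]: (8,3,3)
P 7-1 [J1]: (8,4,3)
P 3-7 [J1]: (8,5,3)
R 6-7 [J1]: (8,6,3)
R 0-7 [J1]: (8,7,3)
link8: (9,7,3)
link9: (10,7,3)
R 7-8 [J1]: (10,8,3)
C 9-5 [J2]: (10,8,4)
Grübler: 3·9 − 2·8 − 4 = 7

M = 7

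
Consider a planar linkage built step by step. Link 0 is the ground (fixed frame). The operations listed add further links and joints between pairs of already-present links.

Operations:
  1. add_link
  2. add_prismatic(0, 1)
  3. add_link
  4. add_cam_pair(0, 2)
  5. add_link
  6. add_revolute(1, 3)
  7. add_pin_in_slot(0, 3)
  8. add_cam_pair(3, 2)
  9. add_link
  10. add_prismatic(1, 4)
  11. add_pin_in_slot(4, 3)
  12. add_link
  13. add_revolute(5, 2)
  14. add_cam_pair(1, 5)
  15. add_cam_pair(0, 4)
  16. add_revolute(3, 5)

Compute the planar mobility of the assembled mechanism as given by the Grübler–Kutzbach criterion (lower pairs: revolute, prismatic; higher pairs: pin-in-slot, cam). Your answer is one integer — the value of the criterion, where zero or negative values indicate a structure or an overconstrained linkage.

L=1 J1=0 J2=0
add link → L=2 J1=0 J2=0
P@0,1 dof=1 J1 → L=2 J1=1 J2=0
add link → L=3 J1=1 J2=0
C@0,2 dof=2 J2 → L=3 J1=1 J2=1
add link → L=4 J1=1 J2=1
R@1,3 dof=1 J1 → L=4 J1=2 J2=1
PS@0,3 dof=2 J2 → L=4 J1=2 J2=2
C@3,2 dof=2 J2 → L=4 J1=2 J2=3
add link → L=5 J1=2 J2=3
P@1,4 dof=1 J1 → L=5 J1=3 J2=3
PS@4,3 dof=2 J2 → L=5 J1=3 J2=4
add link → L=6 J1=3 J2=4
R@5,2 dof=1 J1 → L=6 J1=4 J2=4
C@1,5 dof=2 J2 → L=6 J1=4 J2=5
C@0,4 dof=2 J2 → L=6 J1=4 J2=6
R@3,5 dof=1 J1 → L=6 J1=5 J2=6
M=3(L−1)−2J1−J2=3·5−2·5−6=-1

M = -1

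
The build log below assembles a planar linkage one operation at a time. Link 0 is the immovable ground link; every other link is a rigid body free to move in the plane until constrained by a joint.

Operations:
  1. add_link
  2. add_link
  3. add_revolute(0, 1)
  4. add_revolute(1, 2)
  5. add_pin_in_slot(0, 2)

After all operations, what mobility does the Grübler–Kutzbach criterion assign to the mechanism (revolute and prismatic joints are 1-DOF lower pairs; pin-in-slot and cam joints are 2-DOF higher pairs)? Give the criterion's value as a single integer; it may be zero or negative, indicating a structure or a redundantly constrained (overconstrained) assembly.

(L,J1,J2)=(1,0,0); link0 fixed
link1: (2,0,0)
link2: (3,0,0)
R 0-1 [J1]: (3,1,0)
R 1-2 [J1]: (3,2,0)
PS 0-2 [J2]: (3,2,1)
Grübler: 3·2 − 2·2 − 1 = 1

M = 1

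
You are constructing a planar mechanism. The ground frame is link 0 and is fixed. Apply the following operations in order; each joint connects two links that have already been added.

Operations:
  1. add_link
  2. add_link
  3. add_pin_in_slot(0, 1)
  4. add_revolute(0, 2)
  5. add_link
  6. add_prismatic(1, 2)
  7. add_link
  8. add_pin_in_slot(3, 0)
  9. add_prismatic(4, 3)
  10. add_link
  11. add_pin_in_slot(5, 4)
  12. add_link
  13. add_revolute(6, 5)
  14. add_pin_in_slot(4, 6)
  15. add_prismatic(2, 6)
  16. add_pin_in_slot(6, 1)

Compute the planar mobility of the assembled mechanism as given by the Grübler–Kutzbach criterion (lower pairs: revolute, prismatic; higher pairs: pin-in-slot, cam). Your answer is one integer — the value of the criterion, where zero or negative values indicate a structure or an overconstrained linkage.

ground; <1,0,0>
#1 <2,0,0>
#2 <3,0,0>
PS:0↔1 J2 <3,0,1>
R:0↔2 J1 <3,1,1>
#3 <4,1,1>
P:1↔2 J1 <4,2,1>
#4 <5,2,1>
PS:3↔0 J2 <5,2,2>
P:4↔3 J1 <5,3,2>
#5 <6,3,2>
PS:5↔4 J2 <6,3,3>
#6 <7,3,3>
R:6↔5 J1 <7,4,3>
PS:4↔6 J2 <7,4,4>
P:2↔6 J1 <7,5,4>
PS:6↔1 J2 <7,5,5>
3×6 − 2×5 − 1×5 = 3

M = 3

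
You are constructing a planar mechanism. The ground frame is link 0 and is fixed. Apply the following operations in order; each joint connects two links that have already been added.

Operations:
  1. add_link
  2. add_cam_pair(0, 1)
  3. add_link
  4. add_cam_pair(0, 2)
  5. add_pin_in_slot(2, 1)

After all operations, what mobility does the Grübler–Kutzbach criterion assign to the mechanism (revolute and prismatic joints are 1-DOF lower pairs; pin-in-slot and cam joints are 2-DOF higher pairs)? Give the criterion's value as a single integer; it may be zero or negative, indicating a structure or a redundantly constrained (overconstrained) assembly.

M = 3

(L,J1,J2)=(1,0,0); link0 fixed
link1: (2,0,0)
C 0-1 [J2]: (2,0,1)
link2: (3,0,1)
C 0-2 [J2]: (3,0,2)
PS 2-1 [J2]: (3,0,3)
Grübler: 3·2 − 2·0 − 3 = 3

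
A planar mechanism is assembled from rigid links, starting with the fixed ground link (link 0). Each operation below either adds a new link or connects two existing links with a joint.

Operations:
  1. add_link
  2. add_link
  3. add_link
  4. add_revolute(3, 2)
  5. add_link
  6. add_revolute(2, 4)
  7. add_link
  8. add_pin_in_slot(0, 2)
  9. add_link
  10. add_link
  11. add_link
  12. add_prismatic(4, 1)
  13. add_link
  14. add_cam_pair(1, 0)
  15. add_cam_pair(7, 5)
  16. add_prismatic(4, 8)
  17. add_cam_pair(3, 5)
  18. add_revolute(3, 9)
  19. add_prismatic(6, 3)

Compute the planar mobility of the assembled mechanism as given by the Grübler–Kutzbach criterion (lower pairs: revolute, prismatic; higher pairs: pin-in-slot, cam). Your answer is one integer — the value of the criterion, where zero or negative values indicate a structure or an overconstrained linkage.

[1;0;0] (link 0 is ground)
L+ [2;0;0]
L+ [3;0;0]
L+ [4;0;0]
R(3,2)∈J1 [4;1;0]
L+ [5;1;0]
R(2,4)∈J1 [5;2;0]
L+ [6;2;0]
PS(0,2)∈J2 [6;2;1]
L+ [7;2;1]
L+ [8;2;1]
L+ [9;2;1]
P(4,1)∈J1 [9;3;1]
L+ [10;3;1]
C(1,0)∈J2 [10;3;2]
C(7,5)∈J2 [10;3;3]
P(4,8)∈J1 [10;4;3]
C(3,5)∈J2 [10;4;4]
R(3,9)∈J1 [10;5;4]
P(6,3)∈J1 [10;6;4]
mobility = 27 − 12 − 4 = 11

M = 11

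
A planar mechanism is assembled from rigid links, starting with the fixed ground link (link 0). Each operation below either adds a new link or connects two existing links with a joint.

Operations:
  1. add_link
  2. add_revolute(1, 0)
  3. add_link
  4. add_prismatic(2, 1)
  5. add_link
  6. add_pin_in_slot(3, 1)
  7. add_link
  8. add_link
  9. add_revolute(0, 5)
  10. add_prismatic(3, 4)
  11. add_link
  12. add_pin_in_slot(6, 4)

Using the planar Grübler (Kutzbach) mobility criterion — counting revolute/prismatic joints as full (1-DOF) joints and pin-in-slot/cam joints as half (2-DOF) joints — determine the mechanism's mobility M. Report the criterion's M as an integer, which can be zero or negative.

[1;0;0] (link 0 is ground)
L+ [2;0;0]
R(1,0)∈J1 [2;1;0]
L+ [3;1;0]
P(2,1)∈J1 [3;2;0]
L+ [4;2;0]
PS(3,1)∈J2 [4;2;1]
L+ [5;2;1]
L+ [6;2;1]
R(0,5)∈J1 [6;3;1]
P(3,4)∈J1 [6;4;1]
L+ [7;4;1]
PS(6,4)∈J2 [7;4;2]
mobility = 18 − 8 − 2 = 8

M = 8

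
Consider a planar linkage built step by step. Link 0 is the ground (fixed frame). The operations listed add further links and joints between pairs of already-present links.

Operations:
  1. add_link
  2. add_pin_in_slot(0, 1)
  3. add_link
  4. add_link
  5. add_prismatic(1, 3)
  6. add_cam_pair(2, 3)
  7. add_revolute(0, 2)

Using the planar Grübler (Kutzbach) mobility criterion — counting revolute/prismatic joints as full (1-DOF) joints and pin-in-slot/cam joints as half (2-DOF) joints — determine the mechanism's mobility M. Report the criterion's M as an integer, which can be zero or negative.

M = 3

ground; <1,0,0>
#1 <2,0,0>
PS:0↔1 J2 <2,0,1>
#2 <3,0,1>
#3 <4,0,1>
P:1↔3 J1 <4,1,1>
C:2↔3 J2 <4,1,2>
R:0↔2 J1 <4,2,2>
3×3 − 2×2 − 1×2 = 3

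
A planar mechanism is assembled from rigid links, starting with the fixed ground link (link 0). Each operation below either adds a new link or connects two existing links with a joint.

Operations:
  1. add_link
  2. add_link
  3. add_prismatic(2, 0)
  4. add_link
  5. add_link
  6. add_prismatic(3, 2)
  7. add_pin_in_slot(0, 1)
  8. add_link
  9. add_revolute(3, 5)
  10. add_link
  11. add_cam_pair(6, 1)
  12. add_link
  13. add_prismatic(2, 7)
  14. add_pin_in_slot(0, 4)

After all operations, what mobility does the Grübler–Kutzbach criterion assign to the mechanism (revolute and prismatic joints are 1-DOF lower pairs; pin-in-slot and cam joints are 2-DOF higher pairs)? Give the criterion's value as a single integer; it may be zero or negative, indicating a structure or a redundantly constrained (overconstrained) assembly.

M = 10

L=1 J1=0 J2=0
add link → L=2 J1=0 J2=0
add link → L=3 J1=0 J2=0
P@2,0 dof=1 J1 → L=3 J1=1 J2=0
add link → L=4 J1=1 J2=0
add link → L=5 J1=1 J2=0
P@3,2 dof=1 J1 → L=5 J1=2 J2=0
PS@0,1 dof=2 J2 → L=5 J1=2 J2=1
add link → L=6 J1=2 J2=1
R@3,5 dof=1 J1 → L=6 J1=3 J2=1
add link → L=7 J1=3 J2=1
C@6,1 dof=2 J2 → L=7 J1=3 J2=2
add link → L=8 J1=3 J2=2
P@2,7 dof=1 J1 → L=8 J1=4 J2=2
PS@0,4 dof=2 J2 → L=8 J1=4 J2=3
M=3(L−1)−2J1−J2=3·7−2·4−3=10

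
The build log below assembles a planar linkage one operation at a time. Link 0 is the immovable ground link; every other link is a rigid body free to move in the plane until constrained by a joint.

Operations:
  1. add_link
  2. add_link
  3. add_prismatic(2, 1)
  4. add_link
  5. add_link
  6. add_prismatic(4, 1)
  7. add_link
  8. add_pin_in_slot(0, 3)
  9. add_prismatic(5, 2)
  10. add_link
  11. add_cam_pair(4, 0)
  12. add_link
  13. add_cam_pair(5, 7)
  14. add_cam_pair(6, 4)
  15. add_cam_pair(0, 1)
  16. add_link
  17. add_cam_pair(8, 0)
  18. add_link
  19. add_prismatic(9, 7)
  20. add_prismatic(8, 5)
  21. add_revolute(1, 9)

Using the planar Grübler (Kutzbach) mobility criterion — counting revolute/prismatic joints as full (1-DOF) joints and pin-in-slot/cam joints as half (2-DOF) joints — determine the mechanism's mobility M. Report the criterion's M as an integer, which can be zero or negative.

(L,J1,J2)=(1,0,0); link0 fixed
link1: (2,0,0)
link2: (3,0,0)
P 2-1 [J1]: (3,1,0)
link3: (4,1,0)
link4: (5,1,0)
P 4-1 [J1]: (5,2,0)
link5: (6,2,0)
PS 0-3 [J2]: (6,2,1)
P 5-2 [J1]: (6,3,1)
link6: (7,3,1)
C 4-0 [J2]: (7,3,2)
link7: (8,3,2)
C 5-7 [J2]: (8,3,3)
C 6-4 [J2]: (8,3,4)
C 0-1 [J2]: (8,3,5)
link8: (9,3,5)
C 8-0 [J2]: (9,3,6)
link9: (10,3,6)
P 9-7 [J1]: (10,4,6)
P 8-5 [J1]: (10,5,6)
R 1-9 [J1]: (10,6,6)
Grübler: 3·9 − 2·6 − 6 = 9

M = 9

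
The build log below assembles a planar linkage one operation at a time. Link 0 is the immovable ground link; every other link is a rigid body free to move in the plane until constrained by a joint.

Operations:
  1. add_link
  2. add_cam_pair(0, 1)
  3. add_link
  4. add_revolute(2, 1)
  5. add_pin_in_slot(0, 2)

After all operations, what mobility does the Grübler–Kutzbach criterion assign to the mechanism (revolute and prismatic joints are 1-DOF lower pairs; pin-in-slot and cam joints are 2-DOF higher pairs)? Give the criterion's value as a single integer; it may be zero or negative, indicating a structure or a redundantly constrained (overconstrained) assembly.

M = 2

ground; <1,0,0>
#1 <2,0,0>
C:0↔1 J2 <2,0,1>
#2 <3,0,1>
R:2↔1 J1 <3,1,1>
PS:0↔2 J2 <3,1,2>
3×2 − 2×1 − 1×2 = 2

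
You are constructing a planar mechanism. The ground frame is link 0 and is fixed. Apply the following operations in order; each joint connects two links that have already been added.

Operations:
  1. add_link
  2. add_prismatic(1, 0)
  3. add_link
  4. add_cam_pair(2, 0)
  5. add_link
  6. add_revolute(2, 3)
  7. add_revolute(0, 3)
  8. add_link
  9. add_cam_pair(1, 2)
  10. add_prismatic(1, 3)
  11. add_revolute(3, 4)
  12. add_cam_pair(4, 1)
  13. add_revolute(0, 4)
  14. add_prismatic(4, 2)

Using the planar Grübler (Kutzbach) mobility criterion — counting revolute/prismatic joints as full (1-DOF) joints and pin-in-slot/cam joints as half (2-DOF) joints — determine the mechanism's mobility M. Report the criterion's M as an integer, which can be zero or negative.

(L,J1,J2)=(1,0,0); link0 fixed
link1: (2,0,0)
P 1-0 [J1]: (2,1,0)
link2: (3,1,0)
C 2-0 [J2]: (3,1,1)
link3: (4,1,1)
R 2-3 [J1]: (4,2,1)
R 0-3 [J1]: (4,3,1)
link4: (5,3,1)
C 1-2 [J2]: (5,3,2)
P 1-3 [J1]: (5,4,2)
R 3-4 [J1]: (5,5,2)
C 4-1 [J2]: (5,5,3)
R 0-4 [J1]: (5,6,3)
P 4-2 [J1]: (5,7,3)
Grübler: 3·4 − 2·7 − 3 = -5

M = -5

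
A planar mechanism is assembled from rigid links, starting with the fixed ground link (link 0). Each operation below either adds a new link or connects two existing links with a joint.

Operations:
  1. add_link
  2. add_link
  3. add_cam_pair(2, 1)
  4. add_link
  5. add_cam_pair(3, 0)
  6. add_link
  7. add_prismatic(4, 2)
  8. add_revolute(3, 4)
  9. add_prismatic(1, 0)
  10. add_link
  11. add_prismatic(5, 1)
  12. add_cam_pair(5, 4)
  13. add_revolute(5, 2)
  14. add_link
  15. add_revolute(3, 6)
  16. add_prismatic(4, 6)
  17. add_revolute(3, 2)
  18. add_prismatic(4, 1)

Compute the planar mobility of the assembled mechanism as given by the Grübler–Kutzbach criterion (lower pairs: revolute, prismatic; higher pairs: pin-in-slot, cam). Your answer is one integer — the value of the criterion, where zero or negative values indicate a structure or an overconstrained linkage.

[1;0;0] (link 0 is ground)
L+ [2;0;0]
L+ [3;0;0]
C(2,1)∈J2 [3;0;1]
L+ [4;0;1]
C(3,0)∈J2 [4;0;2]
L+ [5;0;2]
P(4,2)∈J1 [5;1;2]
R(3,4)∈J1 [5;2;2]
P(1,0)∈J1 [5;3;2]
L+ [6;3;2]
P(5,1)∈J1 [6;4;2]
C(5,4)∈J2 [6;4;3]
R(5,2)∈J1 [6;5;3]
L+ [7;5;3]
R(3,6)∈J1 [7;6;3]
P(4,6)∈J1 [7;7;3]
R(3,2)∈J1 [7;8;3]
P(4,1)∈J1 [7;9;3]
mobility = 18 − 18 − 3 = -3

M = -3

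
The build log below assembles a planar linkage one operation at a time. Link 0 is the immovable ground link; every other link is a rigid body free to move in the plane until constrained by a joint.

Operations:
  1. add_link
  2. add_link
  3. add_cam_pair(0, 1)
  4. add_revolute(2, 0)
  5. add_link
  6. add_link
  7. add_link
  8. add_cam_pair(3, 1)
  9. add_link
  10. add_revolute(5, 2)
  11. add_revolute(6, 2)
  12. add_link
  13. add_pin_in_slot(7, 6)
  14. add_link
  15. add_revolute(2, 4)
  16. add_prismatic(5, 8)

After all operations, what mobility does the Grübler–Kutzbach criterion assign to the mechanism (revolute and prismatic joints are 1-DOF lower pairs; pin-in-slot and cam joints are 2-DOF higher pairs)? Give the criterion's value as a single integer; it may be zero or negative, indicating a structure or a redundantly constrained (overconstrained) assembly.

M = 11

ground; <1,0,0>
#1 <2,0,0>
#2 <3,0,0>
C:0↔1 J2 <3,0,1>
R:2↔0 J1 <3,1,1>
#3 <4,1,1>
#4 <5,1,1>
#5 <6,1,1>
C:3↔1 J2 <6,1,2>
#6 <7,1,2>
R:5↔2 J1 <7,2,2>
R:6↔2 J1 <7,3,2>
#7 <8,3,2>
PS:7↔6 J2 <8,3,3>
#8 <9,3,3>
R:2↔4 J1 <9,4,3>
P:5↔8 J1 <9,5,3>
3×8 − 2×5 − 1×3 = 11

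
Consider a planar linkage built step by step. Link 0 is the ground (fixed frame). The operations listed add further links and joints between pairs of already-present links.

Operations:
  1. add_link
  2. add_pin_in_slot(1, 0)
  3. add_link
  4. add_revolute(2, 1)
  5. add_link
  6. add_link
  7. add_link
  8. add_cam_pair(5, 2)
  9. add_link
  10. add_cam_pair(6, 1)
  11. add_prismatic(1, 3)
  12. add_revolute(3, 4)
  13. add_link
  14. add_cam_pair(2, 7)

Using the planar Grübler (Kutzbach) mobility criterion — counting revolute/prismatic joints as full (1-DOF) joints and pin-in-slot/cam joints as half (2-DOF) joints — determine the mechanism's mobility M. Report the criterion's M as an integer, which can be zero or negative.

M = 11

ground; <1,0,0>
#1 <2,0,0>
PS:1↔0 J2 <2,0,1>
#2 <3,0,1>
R:2↔1 J1 <3,1,1>
#3 <4,1,1>
#4 <5,1,1>
#5 <6,1,1>
C:5↔2 J2 <6,1,2>
#6 <7,1,2>
C:6↔1 J2 <7,1,3>
P:1↔3 J1 <7,2,3>
R:3↔4 J1 <7,3,3>
#7 <8,3,3>
C:2↔7 J2 <8,3,4>
3×7 − 2×3 − 1×4 = 11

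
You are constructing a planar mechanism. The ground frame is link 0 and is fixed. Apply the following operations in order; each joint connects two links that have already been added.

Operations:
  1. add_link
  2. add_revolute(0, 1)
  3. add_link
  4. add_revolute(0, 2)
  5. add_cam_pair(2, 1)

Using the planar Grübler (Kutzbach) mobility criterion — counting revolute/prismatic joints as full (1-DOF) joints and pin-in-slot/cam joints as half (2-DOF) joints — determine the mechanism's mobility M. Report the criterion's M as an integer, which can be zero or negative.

M = 1

(L,J1,J2)=(1,0,0); link0 fixed
link1: (2,0,0)
R 0-1 [J1]: (2,1,0)
link2: (3,1,0)
R 0-2 [J1]: (3,2,0)
C 2-1 [J2]: (3,2,1)
Grübler: 3·2 − 2·2 − 1 = 1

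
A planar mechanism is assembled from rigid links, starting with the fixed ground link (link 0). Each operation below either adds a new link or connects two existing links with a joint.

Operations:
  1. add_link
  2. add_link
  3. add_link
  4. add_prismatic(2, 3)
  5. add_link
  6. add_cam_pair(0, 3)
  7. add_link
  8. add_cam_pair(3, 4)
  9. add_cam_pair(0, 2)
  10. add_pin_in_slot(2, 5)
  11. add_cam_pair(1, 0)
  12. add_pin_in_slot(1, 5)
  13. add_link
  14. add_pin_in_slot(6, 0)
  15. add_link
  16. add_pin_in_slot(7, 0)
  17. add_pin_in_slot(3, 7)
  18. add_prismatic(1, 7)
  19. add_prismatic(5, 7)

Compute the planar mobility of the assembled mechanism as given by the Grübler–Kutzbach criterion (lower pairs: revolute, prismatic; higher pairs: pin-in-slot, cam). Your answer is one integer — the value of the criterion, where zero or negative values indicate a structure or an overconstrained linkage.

L=1 J1=0 J2=0
add link → L=2 J1=0 J2=0
add link → L=3 J1=0 J2=0
add link → L=4 J1=0 J2=0
P@2,3 dof=1 J1 → L=4 J1=1 J2=0
add link → L=5 J1=1 J2=0
C@0,3 dof=2 J2 → L=5 J1=1 J2=1
add link → L=6 J1=1 J2=1
C@3,4 dof=2 J2 → L=6 J1=1 J2=2
C@0,2 dof=2 J2 → L=6 J1=1 J2=3
PS@2,5 dof=2 J2 → L=6 J1=1 J2=4
C@1,0 dof=2 J2 → L=6 J1=1 J2=5
PS@1,5 dof=2 J2 → L=6 J1=1 J2=6
add link → L=7 J1=1 J2=6
PS@6,0 dof=2 J2 → L=7 J1=1 J2=7
add link → L=8 J1=1 J2=7
PS@7,0 dof=2 J2 → L=8 J1=1 J2=8
PS@3,7 dof=2 J2 → L=8 J1=1 J2=9
P@1,7 dof=1 J1 → L=8 J1=2 J2=9
P@5,7 dof=1 J1 → L=8 J1=3 J2=9
M=3(L−1)−2J1−J2=3·7−2·3−9=6

M = 6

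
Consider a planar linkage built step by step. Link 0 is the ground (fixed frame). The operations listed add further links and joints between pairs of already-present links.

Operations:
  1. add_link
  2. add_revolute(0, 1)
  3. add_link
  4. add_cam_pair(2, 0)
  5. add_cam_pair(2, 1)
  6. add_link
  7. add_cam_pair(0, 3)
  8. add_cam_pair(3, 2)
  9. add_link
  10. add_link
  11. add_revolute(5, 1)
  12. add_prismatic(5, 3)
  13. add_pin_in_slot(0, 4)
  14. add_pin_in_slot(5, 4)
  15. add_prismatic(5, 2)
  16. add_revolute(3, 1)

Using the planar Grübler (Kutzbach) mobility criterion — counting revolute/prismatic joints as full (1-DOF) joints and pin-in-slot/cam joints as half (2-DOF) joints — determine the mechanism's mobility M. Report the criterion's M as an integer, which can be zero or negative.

M = -1

link 0 = ground. State L|J1|J2 = 1|0|0
+link1  2|0|0
R(0,1) f=1→J1  2|1|0
+link2  3|1|0
C(2,0) f=2→J2  3|1|1
C(2,1) f=2→J2  3|1|2
+link3  4|1|2
C(0,3) f=2→J2  4|1|3
C(3,2) f=2→J2  4|1|4
+link4  5|1|4
+link5  6|1|4
R(5,1) f=1→J1  6|2|4
P(5,3) f=1→J1  6|3|4
PS(0,4) f=2→J2  6|3|5
PS(5,4) f=2→J2  6|3|6
P(5,2) f=1→J1  6|4|6
R(3,1) f=1→J1  6|5|6
M = 3(6−1)−2·5−6 = 15−10−6 = -1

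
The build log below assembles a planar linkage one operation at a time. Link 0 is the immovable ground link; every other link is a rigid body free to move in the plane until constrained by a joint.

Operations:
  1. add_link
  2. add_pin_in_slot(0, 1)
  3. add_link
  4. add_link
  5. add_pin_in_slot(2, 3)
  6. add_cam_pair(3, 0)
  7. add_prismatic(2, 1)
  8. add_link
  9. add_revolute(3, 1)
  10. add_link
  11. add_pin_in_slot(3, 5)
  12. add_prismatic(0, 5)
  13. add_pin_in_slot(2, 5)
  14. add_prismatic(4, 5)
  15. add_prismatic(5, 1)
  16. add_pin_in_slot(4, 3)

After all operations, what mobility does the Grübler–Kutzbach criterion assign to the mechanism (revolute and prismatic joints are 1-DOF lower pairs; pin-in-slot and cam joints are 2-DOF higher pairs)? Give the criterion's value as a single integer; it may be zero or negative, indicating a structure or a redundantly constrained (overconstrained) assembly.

link 0 = ground. State L|J1|J2 = 1|0|0
+link1  2|0|0
PS(0,1) f=2→J2  2|0|1
+link2  3|0|1
+link3  4|0|1
PS(2,3) f=2→J2  4|0|2
C(3,0) f=2→J2  4|0|3
P(2,1) f=1→J1  4|1|3
+link4  5|1|3
R(3,1) f=1→J1  5|2|3
+link5  6|2|3
PS(3,5) f=2→J2  6|2|4
P(0,5) f=1→J1  6|3|4
PS(2,5) f=2→J2  6|3|5
P(4,5) f=1→J1  6|4|5
P(5,1) f=1→J1  6|5|5
PS(4,3) f=2→J2  6|5|6
M = 3(6−1)−2·5−6 = 15−10−6 = -1

M = -1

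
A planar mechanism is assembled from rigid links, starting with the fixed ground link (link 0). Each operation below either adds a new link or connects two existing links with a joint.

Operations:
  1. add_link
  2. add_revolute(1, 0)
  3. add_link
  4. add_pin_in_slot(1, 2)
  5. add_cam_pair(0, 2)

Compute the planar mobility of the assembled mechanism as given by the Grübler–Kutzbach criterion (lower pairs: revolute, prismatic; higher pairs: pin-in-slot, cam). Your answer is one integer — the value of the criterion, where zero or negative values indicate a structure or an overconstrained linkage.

(L,J1,J2)=(1,0,0); link0 fixed
link1: (2,0,0)
R 1-0 [J1]: (2,1,0)
link2: (3,1,0)
PS 1-2 [J2]: (3,1,1)
C 0-2 [J2]: (3,1,2)
Grübler: 3·2 − 2·1 − 2 = 2

M = 2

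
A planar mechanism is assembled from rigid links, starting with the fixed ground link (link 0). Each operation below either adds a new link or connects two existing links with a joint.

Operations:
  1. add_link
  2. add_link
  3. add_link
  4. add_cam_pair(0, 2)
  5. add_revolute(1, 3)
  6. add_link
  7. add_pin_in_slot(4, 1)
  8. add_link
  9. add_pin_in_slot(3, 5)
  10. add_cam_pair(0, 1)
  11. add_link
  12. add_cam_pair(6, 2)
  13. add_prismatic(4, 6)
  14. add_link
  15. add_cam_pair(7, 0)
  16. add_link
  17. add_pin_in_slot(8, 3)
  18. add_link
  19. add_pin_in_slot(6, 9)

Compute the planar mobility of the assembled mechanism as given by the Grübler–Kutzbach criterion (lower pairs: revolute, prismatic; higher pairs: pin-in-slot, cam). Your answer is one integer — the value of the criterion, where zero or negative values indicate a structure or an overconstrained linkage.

ground; <1,0,0>
#1 <2,0,0>
#2 <3,0,0>
#3 <4,0,0>
C:0↔2 J2 <4,0,1>
R:1↔3 J1 <4,1,1>
#4 <5,1,1>
PS:4↔1 J2 <5,1,2>
#5 <6,1,2>
PS:3↔5 J2 <6,1,3>
C:0↔1 J2 <6,1,4>
#6 <7,1,4>
C:6↔2 J2 <7,1,5>
P:4↔6 J1 <7,2,5>
#7 <8,2,5>
C:7↔0 J2 <8,2,6>
#8 <9,2,6>
PS:8↔3 J2 <9,2,7>
#9 <10,2,7>
PS:6↔9 J2 <10,2,8>
3×9 − 2×2 − 1×8 = 15

M = 15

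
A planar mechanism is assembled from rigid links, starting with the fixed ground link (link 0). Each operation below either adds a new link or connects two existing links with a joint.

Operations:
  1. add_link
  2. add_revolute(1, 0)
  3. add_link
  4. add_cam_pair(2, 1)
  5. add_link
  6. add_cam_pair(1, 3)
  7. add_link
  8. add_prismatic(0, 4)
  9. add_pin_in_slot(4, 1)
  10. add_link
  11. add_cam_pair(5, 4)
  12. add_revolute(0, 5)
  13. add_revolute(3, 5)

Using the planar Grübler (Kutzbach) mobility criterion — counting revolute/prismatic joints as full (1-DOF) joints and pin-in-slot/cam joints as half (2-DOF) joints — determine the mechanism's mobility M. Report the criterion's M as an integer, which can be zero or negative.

M = 3

(L,J1,J2)=(1,0,0); link0 fixed
link1: (2,0,0)
R 1-0 [J1]: (2,1,0)
link2: (3,1,0)
C 2-1 [J2]: (3,1,1)
link3: (4,1,1)
C 1-3 [J2]: (4,1,2)
link4: (5,1,2)
P 0-4 [J1]: (5,2,2)
PS 4-1 [J2]: (5,2,3)
link5: (6,2,3)
C 5-4 [J2]: (6,2,4)
R 0-5 [J1]: (6,3,4)
R 3-5 [J1]: (6,4,4)
Grübler: 3·5 − 2·4 − 4 = 3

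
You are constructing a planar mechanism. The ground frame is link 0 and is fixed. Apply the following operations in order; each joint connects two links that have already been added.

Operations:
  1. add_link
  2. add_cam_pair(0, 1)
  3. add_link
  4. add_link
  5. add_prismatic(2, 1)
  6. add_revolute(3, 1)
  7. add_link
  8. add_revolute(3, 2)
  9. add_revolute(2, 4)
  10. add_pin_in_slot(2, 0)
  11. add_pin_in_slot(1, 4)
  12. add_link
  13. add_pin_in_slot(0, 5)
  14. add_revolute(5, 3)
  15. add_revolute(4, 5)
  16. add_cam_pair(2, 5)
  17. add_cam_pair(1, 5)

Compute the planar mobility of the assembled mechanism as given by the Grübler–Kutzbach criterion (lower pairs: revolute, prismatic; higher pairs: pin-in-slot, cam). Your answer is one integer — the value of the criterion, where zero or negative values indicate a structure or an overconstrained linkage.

M = -3

L=1 J1=0 J2=0
add link → L=2 J1=0 J2=0
C@0,1 dof=2 J2 → L=2 J1=0 J2=1
add link → L=3 J1=0 J2=1
add link → L=4 J1=0 J2=1
P@2,1 dof=1 J1 → L=4 J1=1 J2=1
R@3,1 dof=1 J1 → L=4 J1=2 J2=1
add link → L=5 J1=2 J2=1
R@3,2 dof=1 J1 → L=5 J1=3 J2=1
R@2,4 dof=1 J1 → L=5 J1=4 J2=1
PS@2,0 dof=2 J2 → L=5 J1=4 J2=2
PS@1,4 dof=2 J2 → L=5 J1=4 J2=3
add link → L=6 J1=4 J2=3
PS@0,5 dof=2 J2 → L=6 J1=4 J2=4
R@5,3 dof=1 J1 → L=6 J1=5 J2=4
R@4,5 dof=1 J1 → L=6 J1=6 J2=4
C@2,5 dof=2 J2 → L=6 J1=6 J2=5
C@1,5 dof=2 J2 → L=6 J1=6 J2=6
M=3(L−1)−2J1−J2=3·5−2·6−6=-3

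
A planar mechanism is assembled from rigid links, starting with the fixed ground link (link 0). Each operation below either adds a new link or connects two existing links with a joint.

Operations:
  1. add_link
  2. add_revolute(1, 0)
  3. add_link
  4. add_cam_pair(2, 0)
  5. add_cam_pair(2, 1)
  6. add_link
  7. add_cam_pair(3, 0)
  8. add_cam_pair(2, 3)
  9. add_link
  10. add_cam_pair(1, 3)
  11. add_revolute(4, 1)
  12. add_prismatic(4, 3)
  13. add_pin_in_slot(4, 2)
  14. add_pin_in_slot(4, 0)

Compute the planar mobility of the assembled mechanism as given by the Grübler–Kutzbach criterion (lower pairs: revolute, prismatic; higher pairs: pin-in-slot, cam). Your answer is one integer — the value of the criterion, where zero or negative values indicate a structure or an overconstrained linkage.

link 0 = ground. State L|J1|J2 = 1|0|0
+link1  2|0|0
R(1,0) f=1→J1  2|1|0
+link2  3|1|0
C(2,0) f=2→J2  3|1|1
C(2,1) f=2→J2  3|1|2
+link3  4|1|2
C(3,0) f=2→J2  4|1|3
C(2,3) f=2→J2  4|1|4
+link4  5|1|4
C(1,3) f=2→J2  5|1|5
R(4,1) f=1→J1  5|2|5
P(4,3) f=1→J1  5|3|5
PS(4,2) f=2→J2  5|3|6
PS(4,0) f=2→J2  5|3|7
M = 3(5−1)−2·3−7 = 12−6−7 = -1

M = -1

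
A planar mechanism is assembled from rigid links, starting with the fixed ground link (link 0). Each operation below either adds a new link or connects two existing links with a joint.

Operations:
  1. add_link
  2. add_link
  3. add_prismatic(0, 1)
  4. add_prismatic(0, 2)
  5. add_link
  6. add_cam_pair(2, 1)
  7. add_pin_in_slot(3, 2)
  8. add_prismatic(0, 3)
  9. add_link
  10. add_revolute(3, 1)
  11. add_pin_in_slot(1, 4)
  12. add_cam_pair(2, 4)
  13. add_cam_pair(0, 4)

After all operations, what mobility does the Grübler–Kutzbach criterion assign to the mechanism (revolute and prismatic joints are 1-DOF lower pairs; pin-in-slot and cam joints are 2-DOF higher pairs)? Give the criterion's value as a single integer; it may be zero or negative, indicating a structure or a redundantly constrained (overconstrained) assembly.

L=1 J1=0 J2=0
add link → L=2 J1=0 J2=0
add link → L=3 J1=0 J2=0
P@0,1 dof=1 J1 → L=3 J1=1 J2=0
P@0,2 dof=1 J1 → L=3 J1=2 J2=0
add link → L=4 J1=2 J2=0
C@2,1 dof=2 J2 → L=4 J1=2 J2=1
PS@3,2 dof=2 J2 → L=4 J1=2 J2=2
P@0,3 dof=1 J1 → L=4 J1=3 J2=2
add link → L=5 J1=3 J2=2
R@3,1 dof=1 J1 → L=5 J1=4 J2=2
PS@1,4 dof=2 J2 → L=5 J1=4 J2=3
C@2,4 dof=2 J2 → L=5 J1=4 J2=4
C@0,4 dof=2 J2 → L=5 J1=4 J2=5
M=3(L−1)−2J1−J2=3·4−2·4−5=-1

M = -1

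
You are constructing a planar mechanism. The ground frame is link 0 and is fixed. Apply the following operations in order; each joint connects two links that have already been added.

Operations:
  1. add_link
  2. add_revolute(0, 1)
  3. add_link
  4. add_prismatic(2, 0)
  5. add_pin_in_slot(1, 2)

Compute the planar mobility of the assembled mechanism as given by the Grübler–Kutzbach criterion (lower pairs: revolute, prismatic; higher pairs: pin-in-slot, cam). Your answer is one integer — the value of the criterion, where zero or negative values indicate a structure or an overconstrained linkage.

link 0 = ground. State L|J1|J2 = 1|0|0
+link1  2|0|0
R(0,1) f=1→J1  2|1|0
+link2  3|1|0
P(2,0) f=1→J1  3|2|0
PS(1,2) f=2→J2  3|2|1
M = 3(3−1)−2·2−1 = 6−4−1 = 1

M = 1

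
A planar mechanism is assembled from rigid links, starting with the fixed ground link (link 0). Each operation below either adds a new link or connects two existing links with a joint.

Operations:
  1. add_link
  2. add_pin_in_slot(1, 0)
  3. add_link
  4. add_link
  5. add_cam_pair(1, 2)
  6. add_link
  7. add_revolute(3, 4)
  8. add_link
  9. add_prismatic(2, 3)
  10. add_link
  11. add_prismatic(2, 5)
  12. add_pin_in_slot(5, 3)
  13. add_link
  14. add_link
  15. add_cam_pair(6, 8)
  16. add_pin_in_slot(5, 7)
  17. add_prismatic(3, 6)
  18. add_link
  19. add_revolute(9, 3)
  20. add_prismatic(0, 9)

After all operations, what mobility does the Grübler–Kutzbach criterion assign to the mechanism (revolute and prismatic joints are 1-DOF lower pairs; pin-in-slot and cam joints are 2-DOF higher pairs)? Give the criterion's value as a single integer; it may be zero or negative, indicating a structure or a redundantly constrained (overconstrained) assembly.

M = 10

(L,J1,J2)=(1,0,0); link0 fixed
link1: (2,0,0)
PS 1-0 [J2]: (2,0,1)
link2: (3,0,1)
link3: (4,0,1)
C 1-2 [J2]: (4,0,2)
link4: (5,0,2)
R 3-4 [J1]: (5,1,2)
link5: (6,1,2)
P 2-3 [J1]: (6,2,2)
link6: (7,2,2)
P 2-5 [J1]: (7,3,2)
PS 5-3 [J2]: (7,3,3)
link7: (8,3,3)
link8: (9,3,3)
C 6-8 [J2]: (9,3,4)
PS 5-7 [J2]: (9,3,5)
P 3-6 [J1]: (9,4,5)
link9: (10,4,5)
R 9-3 [J1]: (10,5,5)
P 0-9 [J1]: (10,6,5)
Grübler: 3·9 − 2·6 − 5 = 10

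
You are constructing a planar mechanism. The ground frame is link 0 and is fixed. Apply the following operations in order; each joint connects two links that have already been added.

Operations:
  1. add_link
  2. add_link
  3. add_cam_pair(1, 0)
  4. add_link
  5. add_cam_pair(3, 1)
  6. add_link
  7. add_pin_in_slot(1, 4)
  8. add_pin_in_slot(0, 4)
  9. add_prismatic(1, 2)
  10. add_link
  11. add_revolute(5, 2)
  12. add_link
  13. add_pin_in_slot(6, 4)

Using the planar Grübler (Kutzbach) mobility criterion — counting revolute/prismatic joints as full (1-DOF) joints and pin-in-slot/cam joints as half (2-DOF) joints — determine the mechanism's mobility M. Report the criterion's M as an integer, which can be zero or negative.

M = 9

link 0 = ground. State L|J1|J2 = 1|0|0
+link1  2|0|0
+link2  3|0|0
C(1,0) f=2→J2  3|0|1
+link3  4|0|1
C(3,1) f=2→J2  4|0|2
+link4  5|0|2
PS(1,4) f=2→J2  5|0|3
PS(0,4) f=2→J2  5|0|4
P(1,2) f=1→J1  5|1|4
+link5  6|1|4
R(5,2) f=1→J1  6|2|4
+link6  7|2|4
PS(6,4) f=2→J2  7|2|5
M = 3(7−1)−2·2−5 = 18−4−5 = 9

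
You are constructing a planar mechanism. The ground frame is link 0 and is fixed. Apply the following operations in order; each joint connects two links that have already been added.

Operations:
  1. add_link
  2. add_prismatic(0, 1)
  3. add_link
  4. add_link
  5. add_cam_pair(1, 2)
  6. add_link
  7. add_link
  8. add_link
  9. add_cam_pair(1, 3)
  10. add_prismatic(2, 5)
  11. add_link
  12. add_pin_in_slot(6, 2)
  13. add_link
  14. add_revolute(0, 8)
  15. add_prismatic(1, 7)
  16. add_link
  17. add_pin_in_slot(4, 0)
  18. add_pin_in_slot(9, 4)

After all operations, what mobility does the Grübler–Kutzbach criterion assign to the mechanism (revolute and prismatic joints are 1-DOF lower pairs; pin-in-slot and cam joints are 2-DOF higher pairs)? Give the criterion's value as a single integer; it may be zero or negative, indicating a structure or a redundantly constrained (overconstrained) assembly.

M = 14

link 0 = ground. State L|J1|J2 = 1|0|0
+link1  2|0|0
P(0,1) f=1→J1  2|1|0
+link2  3|1|0
+link3  4|1|0
C(1,2) f=2→J2  4|1|1
+link4  5|1|1
+link5  6|1|1
+link6  7|1|1
C(1,3) f=2→J2  7|1|2
P(2,5) f=1→J1  7|2|2
+link7  8|2|2
PS(6,2) f=2→J2  8|2|3
+link8  9|2|3
R(0,8) f=1→J1  9|3|3
P(1,7) f=1→J1  9|4|3
+link9  10|4|3
PS(4,0) f=2→J2  10|4|4
PS(9,4) f=2→J2  10|4|5
M = 3(10−1)−2·4−5 = 27−8−5 = 14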